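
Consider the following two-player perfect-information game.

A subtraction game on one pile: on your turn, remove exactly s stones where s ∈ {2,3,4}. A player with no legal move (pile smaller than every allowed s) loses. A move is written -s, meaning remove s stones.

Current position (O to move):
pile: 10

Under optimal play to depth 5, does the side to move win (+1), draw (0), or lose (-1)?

value(10, O) = +1

p1 O@[10]: -2[8]-1 -3[7]+1* -4[6]+1
p2 X@[7]: -2[5]-1* -3[4]-1 -4[3]-1
p3 O@[5]: -2[3]-1 -3[2]-1 -4[1]+1*
p4 X@[1] terminal -1; root [10] d5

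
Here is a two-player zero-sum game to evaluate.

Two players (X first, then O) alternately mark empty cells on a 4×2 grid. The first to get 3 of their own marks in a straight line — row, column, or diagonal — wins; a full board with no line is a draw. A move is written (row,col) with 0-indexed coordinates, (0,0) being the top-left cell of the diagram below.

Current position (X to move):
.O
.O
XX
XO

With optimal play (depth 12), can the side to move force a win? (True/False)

X winning at [.O/.O/XX/XO]: True

ply 1, X at .O/.O/XX/XO | (0,0)=+0→XO/.O/XX/XO; (1,0)=+1→.O/XO/XX/XO*
ply 2: .O/XO/XX/XO is terminal -1 (O); from .O/.O/XX/XO depth 12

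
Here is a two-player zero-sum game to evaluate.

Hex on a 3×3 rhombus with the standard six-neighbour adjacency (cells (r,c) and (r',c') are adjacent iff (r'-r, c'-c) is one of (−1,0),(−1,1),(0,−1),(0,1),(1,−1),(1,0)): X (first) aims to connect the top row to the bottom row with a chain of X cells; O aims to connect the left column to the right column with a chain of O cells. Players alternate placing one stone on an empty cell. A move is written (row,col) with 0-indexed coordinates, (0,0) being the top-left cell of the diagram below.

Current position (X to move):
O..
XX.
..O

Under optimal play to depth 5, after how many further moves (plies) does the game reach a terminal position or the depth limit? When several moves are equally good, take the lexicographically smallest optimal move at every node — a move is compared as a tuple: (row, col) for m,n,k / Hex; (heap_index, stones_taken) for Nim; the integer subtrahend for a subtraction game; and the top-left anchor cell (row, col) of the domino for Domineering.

PV length from [O../XX./..O]: 5 plies

ply 1, X at O../XX./..O | (0,1)=+1→OX./XX./..O*; (0,2)=+1→O.X/XX./..O; (1,2)=+1→O../XXX/..O; (2,0)=+1→O../XX./X.O; (2,1)=+1→O../XX./.XO
ply 2, O at OX./XX./..O | (0,2)=-1→OXO/XX./..O*; (1,2)=-1→OX./XXO/..O; (2,0)=-1→OX./XX./O.O; (2,1)=-1→OX./XX./.OO
ply 3, X at OXO/XX./..O | (1,2)=+1→OXO/XXX/..O*; (2,0)=+1→OXO/XX./X.O; (2,1)=+1→OXO/XX./.XO
ply 4, O at OXO/XXX/..O | (2,0)=-1→OXO/XXX/O.O*; (2,1)=-1→OXO/XXX/.OO
ply 5, X at OXO/XXX/O.O | (2,1)=+1→OXO/XXX/OXO*
ply 6: OXO/XXX/OXO is terminal -1 (O); from O../XX./..O depth 5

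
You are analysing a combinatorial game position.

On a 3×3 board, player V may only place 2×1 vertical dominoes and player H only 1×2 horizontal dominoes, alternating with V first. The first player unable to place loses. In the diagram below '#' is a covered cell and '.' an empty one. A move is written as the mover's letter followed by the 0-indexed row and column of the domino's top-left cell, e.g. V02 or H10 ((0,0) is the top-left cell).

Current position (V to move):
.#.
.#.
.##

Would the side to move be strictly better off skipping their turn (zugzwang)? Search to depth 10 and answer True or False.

zugzwang(.#./.#./.##, V) = False

ply 1, V at .#./.#./.## | V00=+1→##./##./.##*; V02=+1→.##/.##/.##; V10=+1→.#./##./###
ply 2: ##./##./.## is terminal -1 (H); from .#./.#./.## depth 10
pass branch (H moves first from the same position):
  | ply 1: .#./.#./.## is terminal -1 (H); from .#./.#./.## depth 10
V moving scores +1; V passing scores +1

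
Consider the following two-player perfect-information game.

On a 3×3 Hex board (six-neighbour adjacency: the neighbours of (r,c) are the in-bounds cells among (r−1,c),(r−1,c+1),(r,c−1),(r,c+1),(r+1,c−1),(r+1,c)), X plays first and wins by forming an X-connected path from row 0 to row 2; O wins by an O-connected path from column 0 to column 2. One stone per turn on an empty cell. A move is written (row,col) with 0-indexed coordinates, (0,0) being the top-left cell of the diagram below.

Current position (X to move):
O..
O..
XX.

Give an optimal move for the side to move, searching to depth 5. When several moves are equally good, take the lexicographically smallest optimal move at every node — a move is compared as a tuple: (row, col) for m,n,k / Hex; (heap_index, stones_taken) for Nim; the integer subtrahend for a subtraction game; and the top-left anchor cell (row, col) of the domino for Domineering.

ply 1, X at O../O../XX. | (0,1)=-1→OX./O../XX.; (0,2)=+1→O.X/O../XX.*; (1,1)=+1→O../OX./XX.; (1,2)=-1→O../O.X/XX.; (2,2)=-1→O../O../XXX
ply 2, O at O.X/O../XX. | (0,1)=-1→OOX/O../XX.*; (1,1)=-1→O.X/OO./XX.; (1,2)=-1→O.X/O.O/XX.; (2,2)=-1→O.X/O../XXO
ply 3, X at OOX/O../XX. | (1,1)=+1→OOX/OX./XX.*; (1,2)=+1→OOX/O.X/XX.; (2,2)=+1→OOX/O../XXX
ply 4: OOX/OX./XX. is terminal -1 (O); from O../O../XX. depth 5

X's best at [O../O../XX.]: (0,2)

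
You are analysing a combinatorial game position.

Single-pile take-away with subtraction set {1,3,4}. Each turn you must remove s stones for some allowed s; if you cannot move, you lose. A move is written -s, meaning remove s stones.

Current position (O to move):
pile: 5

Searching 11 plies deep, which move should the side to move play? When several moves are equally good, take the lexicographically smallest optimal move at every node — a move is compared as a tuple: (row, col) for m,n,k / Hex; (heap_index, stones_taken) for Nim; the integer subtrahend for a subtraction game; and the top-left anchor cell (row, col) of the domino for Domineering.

O's best at [5]: -3

[5] O move#1: -1:-1/4, -3:+1/2*, -4:-1/1
[2] X move#2: -1:-1/1*
[1] O move#3: -1:+1/0*
[0] end (terminal -1, X#4); searched 5 to 11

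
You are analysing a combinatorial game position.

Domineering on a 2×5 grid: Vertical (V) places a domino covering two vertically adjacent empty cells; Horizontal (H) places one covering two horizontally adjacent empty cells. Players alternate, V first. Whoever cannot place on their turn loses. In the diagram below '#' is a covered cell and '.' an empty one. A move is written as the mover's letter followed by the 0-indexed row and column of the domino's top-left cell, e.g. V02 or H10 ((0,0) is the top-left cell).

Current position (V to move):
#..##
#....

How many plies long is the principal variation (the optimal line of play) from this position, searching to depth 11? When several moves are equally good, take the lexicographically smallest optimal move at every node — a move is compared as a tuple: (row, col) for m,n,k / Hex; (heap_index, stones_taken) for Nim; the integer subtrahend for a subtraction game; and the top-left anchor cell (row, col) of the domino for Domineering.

p1 V@[#..##/#....]: V01[##.##/##...]-1 V02[#.###/#.#..]+1*
p2 H@[#.###/#.#..]: H13[#.###/#.###]-1*
p3 V@[#.###/#.###]: V01[#####/#####]+1*
p4 H@[#####/#####] terminal -1; root [#..##/#....] d11

PV length from [#..##/#....]: 3 plies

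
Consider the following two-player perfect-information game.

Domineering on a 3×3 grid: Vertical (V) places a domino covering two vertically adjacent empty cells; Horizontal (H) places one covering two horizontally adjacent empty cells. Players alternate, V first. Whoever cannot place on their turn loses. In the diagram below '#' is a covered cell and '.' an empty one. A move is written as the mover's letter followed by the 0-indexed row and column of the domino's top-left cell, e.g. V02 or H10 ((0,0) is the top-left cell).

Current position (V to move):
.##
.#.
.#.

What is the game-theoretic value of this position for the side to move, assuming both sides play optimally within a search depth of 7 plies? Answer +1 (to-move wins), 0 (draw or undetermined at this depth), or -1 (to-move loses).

value(.##/.#./.#., V) = +1

[.##/.#./.#.] V move#1: V00:+1/###/##./.#.*, V10:+1/.##/##./##., V12:+1/.##/.##/.##
[###/##./.#.] end (terminal -1, H#2); searched .##/.#./.#. to 7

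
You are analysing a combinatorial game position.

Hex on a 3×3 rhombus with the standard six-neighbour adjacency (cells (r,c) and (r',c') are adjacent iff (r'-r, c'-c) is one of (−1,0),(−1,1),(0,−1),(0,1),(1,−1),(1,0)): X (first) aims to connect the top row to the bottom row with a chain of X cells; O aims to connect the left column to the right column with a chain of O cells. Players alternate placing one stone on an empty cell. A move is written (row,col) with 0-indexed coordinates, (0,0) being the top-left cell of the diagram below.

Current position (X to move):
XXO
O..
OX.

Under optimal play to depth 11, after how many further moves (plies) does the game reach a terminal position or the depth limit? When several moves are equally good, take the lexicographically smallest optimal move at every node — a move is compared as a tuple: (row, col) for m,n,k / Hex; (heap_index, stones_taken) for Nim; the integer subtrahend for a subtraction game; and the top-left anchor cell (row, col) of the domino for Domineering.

PV length from [XXO/O../OX.]: 1 ply

ply 1, X at XXO/O../OX. | (1,1)=+1→XXO/OX./OX.*; (1,2)=-1→XXO/O.X/OX.; (2,2)=-1→XXO/O../OXX
ply 2: XXO/OX./OX. is terminal -1 (O); from XXO/O../OX. depth 11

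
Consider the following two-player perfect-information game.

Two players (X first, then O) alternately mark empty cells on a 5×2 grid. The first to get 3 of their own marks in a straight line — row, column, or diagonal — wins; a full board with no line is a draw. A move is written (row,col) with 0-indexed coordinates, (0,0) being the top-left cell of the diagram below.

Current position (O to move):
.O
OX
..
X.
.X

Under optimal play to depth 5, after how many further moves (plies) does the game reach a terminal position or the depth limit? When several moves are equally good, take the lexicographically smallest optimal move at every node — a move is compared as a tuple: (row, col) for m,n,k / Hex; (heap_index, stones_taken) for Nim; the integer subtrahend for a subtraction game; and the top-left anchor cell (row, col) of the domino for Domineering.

[.O/OX/../X./.X] O move#1: (0,0):+0/OO/OX/../X./.X*, (2,0):+0/.O/OX/O./X./.X, (2,1):+0/.O/OX/.O/X./.X, (3,1):+0/.O/OX/../XO/.X, (4,0):+0/.O/OX/../X./OX
[OO/OX/../X./.X] X move#2: (2,0):+0/OO/OX/X./X./.X*, (2,1):-1/OO/OX/.X/X./.X, (3,1):-1/OO/OX/../XX/.X, (4,0):-1/OO/OX/../X./XX
[OO/OX/X./X./.X] O move#3: (2,1):-1/OO/OX/XO/X./.X, (3,1):-1/OO/OX/X./XO/.X, (4,0):+0/OO/OX/X./X./OX*
[OO/OX/X./X./OX] X move#4: (2,1):+0/OO/OX/XX/X./OX*, (3,1):+0/OO/OX/X./XX/OX
[OO/OX/XX/X./OX] O move#5: (3,1):+0/OO/OX/XX/XO/OX*
[OO/OX/XX/XO/OX] end (terminal +0, X#6); searched .O/OX/../X./.X to 5

PV length from [.O/OX/../X./.X]: 5 plies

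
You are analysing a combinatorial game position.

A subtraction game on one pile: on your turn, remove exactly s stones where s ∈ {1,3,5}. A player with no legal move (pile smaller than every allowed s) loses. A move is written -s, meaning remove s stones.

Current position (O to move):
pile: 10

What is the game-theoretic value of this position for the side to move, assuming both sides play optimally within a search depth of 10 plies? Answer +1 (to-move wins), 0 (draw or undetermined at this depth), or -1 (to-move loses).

value(10, O) = -1

p1 O@[10]: -1[9]-1* -3[7]-1 -5[5]-1
p2 X@[9]: -1[8]+1* -3[6]+1 -5[4]+1
p3 O@[8]: -1[7]-1* -3[5]-1 -5[3]-1
p4 X@[7]: -1[6]+1* -3[4]+1 -5[2]+1
p5 O@[6]: -1[5]-1* -3[3]-1 -5[1]-1
p6 X@[5]: -1[4]+1* -3[2]+1 -5[0]+1
p7 O@[4]: -1[3]-1* -3[1]-1
p8 X@[3]: -1[2]+1* -3[0]+1
p9 O@[2]: -1[1]-1*
p10 X@[1]: -1[0]+1*
p11 O@[0] terminal -1; root [10] d10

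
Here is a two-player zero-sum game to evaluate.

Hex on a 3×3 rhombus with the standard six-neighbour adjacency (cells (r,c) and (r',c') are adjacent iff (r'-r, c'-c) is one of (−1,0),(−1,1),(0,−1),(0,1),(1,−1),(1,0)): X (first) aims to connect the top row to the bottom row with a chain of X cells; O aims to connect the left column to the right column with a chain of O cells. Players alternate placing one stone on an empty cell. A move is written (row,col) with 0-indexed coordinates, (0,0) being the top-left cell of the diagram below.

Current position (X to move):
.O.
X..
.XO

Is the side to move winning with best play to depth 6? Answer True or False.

X winning at [.O./X../.XO]: True

ply 1, X at .O./X../.XO | (0,0)=+1→XO./X../.XO*; (0,2)=+1→.OX/X../.XO; (1,1)=+1→.O./XX./.XO; (1,2)=+1→.O./X.X/.XO; (2,0)=+1→.O./X../XXO
ply 2, O at XO./X../.XO | (0,2)=-1→XOO/X../.XO*; (1,1)=-1→XO./XO./.XO; (1,2)=-1→XO./X.O/.XO; (2,0)=-1→XO./X../OXO
ply 3, X at XOO/X../.XO | (1,1)=+1→XOO/XX./.XO*; (1,2)=+1→XOO/X.X/.XO; (2,0)=+1→XOO/X../XXO
ply 4: XOO/XX./.XO is terminal -1 (O); from .O./X../.XO depth 6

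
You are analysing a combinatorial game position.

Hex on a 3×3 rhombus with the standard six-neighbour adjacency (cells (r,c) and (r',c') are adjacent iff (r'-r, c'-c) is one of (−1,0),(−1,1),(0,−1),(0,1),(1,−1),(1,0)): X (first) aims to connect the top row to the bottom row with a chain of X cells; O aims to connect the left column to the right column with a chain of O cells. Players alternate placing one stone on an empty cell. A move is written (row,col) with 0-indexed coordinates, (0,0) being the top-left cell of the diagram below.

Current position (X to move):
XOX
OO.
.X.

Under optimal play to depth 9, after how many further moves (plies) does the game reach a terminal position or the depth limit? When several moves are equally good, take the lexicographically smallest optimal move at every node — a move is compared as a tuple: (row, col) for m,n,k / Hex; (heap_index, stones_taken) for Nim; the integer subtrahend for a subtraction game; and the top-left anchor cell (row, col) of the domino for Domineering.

PV length from [XOX/OO./.X.]: 1 ply

p1 X@[XOX/OO./.X.]: (1,2)[XOX/OOX/.X.]+1* (2,0)[XOX/OO./XX.]-1 (2,2)[XOX/OO./.XX]-1
p2 O@[XOX/OOX/.X.] terminal -1; root [XOX/OO./.X.] d9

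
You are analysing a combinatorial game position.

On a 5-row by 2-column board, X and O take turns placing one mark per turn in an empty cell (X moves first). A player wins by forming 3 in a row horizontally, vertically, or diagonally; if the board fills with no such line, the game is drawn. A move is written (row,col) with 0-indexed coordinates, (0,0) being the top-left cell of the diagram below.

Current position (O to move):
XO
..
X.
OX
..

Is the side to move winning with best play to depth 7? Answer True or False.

p1 O@[XO/../X./OX/..]: (1,0)[XO/O./X./OX/..]-1* (1,1)[XO/.O/X./OX/..]-1 (2,1)[XO/../XO/OX/..]-1 (4,0)[XO/../X./OX/O.]-1 (4,1)[XO/../X./OX/.O]-1
p2 X@[XO/O./X./OX/..]: (1,1)[XO/OX/X./OX/..]+0 (2,1)[XO/O./XX/OX/..]+1* (4,0)[XO/O./X./OX/X.]+0 (4,1)[XO/O./X./OX/.X]+0
p3 O@[XO/O./XX/OX/..]: (1,1)[XO/OO/XX/OX/..]-1* (4,0)[XO/O./XX/OX/O.]-1 (4,1)[XO/O./XX/OX/.O]-1
p4 X@[XO/OO/XX/OX/..]: (4,0)[XO/OO/XX/OX/X.]+0 (4,1)[XO/OO/XX/OX/.X]+1*
p5 O@[XO/OO/XX/OX/.X] terminal -1; root [XO/../X./OX/..] d7

O winning at [XO/../X./OX/..]: False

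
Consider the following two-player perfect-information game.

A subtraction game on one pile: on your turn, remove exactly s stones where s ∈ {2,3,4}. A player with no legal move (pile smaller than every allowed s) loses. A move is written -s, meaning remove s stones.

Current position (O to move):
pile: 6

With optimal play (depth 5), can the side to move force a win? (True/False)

O winning at [6]: False

ply 1, O at 6 | -2=-1→4*; -3=-1→3; -4=-1→2
ply 2, X at 4 | -2=-1→2; -3=+1→1*; -4=+1→0
ply 3: 1 is terminal -1 (O); from 6 depth 5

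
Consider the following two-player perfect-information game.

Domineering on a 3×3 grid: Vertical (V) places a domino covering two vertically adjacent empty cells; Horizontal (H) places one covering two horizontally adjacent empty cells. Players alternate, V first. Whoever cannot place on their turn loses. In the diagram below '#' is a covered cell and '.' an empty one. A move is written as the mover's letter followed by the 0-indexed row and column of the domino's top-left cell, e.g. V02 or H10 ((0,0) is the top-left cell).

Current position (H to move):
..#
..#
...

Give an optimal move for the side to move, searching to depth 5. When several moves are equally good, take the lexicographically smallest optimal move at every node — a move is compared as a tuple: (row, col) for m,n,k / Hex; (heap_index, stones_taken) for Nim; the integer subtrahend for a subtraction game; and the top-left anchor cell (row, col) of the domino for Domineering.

[..#/..#/...] H move#1: H00:-1/###/..#/..., H10:+1/..#/###/...*, H20:-1/..#/..#/##., H21:-1/..#/..#/.##
[..#/###/...] end (terminal -1, V#2); searched ..#/..#/... to 5

H's best at [..#/..#/...]: H10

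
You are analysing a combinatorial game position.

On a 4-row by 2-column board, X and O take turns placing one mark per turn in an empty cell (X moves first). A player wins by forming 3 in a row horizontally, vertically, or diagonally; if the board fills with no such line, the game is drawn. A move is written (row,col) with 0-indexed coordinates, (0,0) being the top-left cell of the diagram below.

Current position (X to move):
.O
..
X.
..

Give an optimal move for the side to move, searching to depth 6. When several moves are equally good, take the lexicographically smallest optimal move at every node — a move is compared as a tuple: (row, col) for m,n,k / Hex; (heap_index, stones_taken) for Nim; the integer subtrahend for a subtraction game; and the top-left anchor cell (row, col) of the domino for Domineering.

p1 X@[.O/../X./..]: (0,0)[XO/../X./..]+0 (1,0)[.O/X./X./..]+1* (1,1)[.O/.X/X./..]+0 (2,1)[.O/../XX/..]+0 (3,0)[.O/../X./X.]+0 (3,1)[.O/../X./.X]+0
p2 O@[.O/X./X./..]: (0,0)[OO/X./X./..]-1* (1,1)[.O/XO/X./..]-1 (2,1)[.O/X./XO/..]-1 (3,0)[.O/X./X./O.]-1 (3,1)[.O/X./X./.O]-1
p3 X@[OO/X./X./..]: (1,1)[OO/XX/X./..]+0 (2,1)[OO/X./XX/..]+0 (3,0)[OO/X./X./X.]+1* (3,1)[OO/X./X./.X]+0
p4 O@[OO/X./X./X.] terminal -1; root [.O/../X./..] d6

X's best at [.O/../X./..]: (1,0)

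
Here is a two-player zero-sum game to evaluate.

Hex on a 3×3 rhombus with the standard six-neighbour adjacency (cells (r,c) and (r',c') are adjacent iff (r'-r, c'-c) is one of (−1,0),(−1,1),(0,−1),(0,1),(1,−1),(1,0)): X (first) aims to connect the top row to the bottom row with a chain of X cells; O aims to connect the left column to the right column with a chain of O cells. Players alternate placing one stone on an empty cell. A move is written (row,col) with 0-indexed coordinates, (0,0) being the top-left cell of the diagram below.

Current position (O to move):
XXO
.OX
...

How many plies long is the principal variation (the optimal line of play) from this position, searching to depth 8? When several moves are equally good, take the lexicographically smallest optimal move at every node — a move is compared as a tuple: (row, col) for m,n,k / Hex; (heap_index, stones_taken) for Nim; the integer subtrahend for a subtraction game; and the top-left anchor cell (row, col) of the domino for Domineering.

PV length from [XXO/.OX/...]: 1 ply

p1 O@[XXO/.OX/...]: (1,0)[XXO/OOX/...]+1* (2,0)[XXO/.OX/O..]+1 (2,1)[XXO/.OX/.O.]+1 (2,2)[XXO/.OX/..O]+1
p2 X@[XXO/OOX/...] terminal -1; root [XXO/.OX/...] d8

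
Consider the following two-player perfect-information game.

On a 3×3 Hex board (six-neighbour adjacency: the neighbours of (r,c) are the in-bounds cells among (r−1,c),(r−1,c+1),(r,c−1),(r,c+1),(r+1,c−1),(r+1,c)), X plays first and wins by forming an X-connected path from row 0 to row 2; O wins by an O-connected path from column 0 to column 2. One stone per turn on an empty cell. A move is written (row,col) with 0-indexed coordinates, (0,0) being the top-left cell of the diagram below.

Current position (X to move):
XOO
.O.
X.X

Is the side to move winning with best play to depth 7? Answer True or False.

p1 X@[XOO/.O./X.X]: (1,0)[XOO/XO./X.X]+1* (1,2)[XOO/.OX/X.X]-1 (2,1)[XOO/.O./XXX]-1
p2 O@[XOO/XO./X.X] terminal -1; root [XOO/.O./X.X] d7

X winning at [XOO/.O./X.X]: True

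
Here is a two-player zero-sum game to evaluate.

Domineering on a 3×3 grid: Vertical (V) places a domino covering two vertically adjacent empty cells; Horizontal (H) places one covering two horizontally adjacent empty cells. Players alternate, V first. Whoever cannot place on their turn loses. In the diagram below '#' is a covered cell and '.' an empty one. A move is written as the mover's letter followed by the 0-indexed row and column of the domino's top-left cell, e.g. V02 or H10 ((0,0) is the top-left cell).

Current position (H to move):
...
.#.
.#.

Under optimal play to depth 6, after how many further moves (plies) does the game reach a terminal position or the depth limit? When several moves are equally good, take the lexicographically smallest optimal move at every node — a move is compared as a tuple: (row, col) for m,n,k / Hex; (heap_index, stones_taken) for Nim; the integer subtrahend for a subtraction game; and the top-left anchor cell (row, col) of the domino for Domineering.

PV length from [.../.#./.#.]: 2 plies

ply 1, H at .../.#./.#. | H00=-1→##./.#./.#.*; H01=-1→.##/.#./.#.
ply 2, V at ##./.#./.#. | V02=+1→###/.##/.#.*; V10=+1→##./##./##.; V12=+1→##./.##/.##
ply 3: ###/.##/.#. is terminal -1 (H); from .../.#./.#. depth 6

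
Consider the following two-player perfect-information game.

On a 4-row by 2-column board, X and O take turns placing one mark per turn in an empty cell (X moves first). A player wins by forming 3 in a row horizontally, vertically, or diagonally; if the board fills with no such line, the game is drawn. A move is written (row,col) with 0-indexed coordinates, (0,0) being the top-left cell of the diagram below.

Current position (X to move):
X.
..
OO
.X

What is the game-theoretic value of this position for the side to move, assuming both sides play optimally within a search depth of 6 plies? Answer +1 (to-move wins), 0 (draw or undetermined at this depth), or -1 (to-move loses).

value(X./../OO/.X, X) = 0

ply 1, X at X./../OO/.X | (0,1)=+0→XX/../OO/.X*; (1,0)=+0→X./X./OO/.X; (1,1)=+0→X./.X/OO/.X; (3,0)=+0→X./../OO/XX
ply 2, O at XX/../OO/.X | (1,0)=+0→XX/O./OO/.X*; (1,1)=+0→XX/.O/OO/.X; (3,0)=+0→XX/../OO/OX
ply 3, X at XX/O./OO/.X | (1,1)=-1→XX/OX/OO/.X; (3,0)=+0→XX/O./OO/XX*
ply 4, O at XX/O./OO/XX | (1,1)=+0→XX/OO/OO/XX*
ply 5: XX/OO/OO/XX is terminal +0 (X); from X./../OO/.X depth 6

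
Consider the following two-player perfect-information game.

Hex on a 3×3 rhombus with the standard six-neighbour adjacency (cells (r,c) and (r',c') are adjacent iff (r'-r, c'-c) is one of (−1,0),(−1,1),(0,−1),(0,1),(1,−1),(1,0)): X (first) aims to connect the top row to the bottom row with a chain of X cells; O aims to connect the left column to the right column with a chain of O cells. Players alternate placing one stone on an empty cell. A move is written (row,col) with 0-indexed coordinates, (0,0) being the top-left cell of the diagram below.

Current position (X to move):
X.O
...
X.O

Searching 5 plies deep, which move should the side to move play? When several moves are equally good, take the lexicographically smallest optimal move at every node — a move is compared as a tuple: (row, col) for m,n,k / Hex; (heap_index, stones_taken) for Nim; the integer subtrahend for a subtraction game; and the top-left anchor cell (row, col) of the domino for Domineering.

X's best at [X.O/.../X.O]: (0,1)

p1 X@[X.O/.../X.O]: (0,1)[XXO/.../X.O]+1* (1,0)[X.O/X../X.O]+1 (1,1)[X.O/.X./X.O]+1 (1,2)[X.O/..X/X.O]-1 (2,1)[X.O/.../XXO]-1
p2 O@[XXO/.../X.O]: (1,0)[XXO/O../X.O]-1* (1,1)[XXO/.O./X.O]-1 (1,2)[XXO/..O/X.O]-1 (2,1)[XXO/.../XOO]-1
p3 X@[XXO/O../X.O]: (1,1)[XXO/OX./X.O]+1* (1,2)[XXO/O.X/X.O]-1 (2,1)[XXO/O../XXO]-1
p4 O@[XXO/OX./X.O] terminal -1; root [X.O/.../X.O] d5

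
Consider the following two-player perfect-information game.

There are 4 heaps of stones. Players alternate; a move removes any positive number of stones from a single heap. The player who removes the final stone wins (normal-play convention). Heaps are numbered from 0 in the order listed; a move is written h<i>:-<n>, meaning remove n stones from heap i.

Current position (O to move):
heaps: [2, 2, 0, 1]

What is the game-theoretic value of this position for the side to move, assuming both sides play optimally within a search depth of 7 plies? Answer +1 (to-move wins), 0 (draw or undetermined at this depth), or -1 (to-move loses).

ply 1, O at (2,2,0,1) | h0:-1=-1→(1,2,0,1); h0:-2=-1→(0,2,0,1); h1:-1=-1→(2,1,0,1); h1:-2=-1→(2,0,0,1); h3:-1=+1→(2,2,0,0)*
ply 2, X at (2,2,0,0) | h0:-1=-1→(1,2,0,0)*; h0:-2=-1→(0,2,0,0); h1:-1=-1→(2,1,0,0); h1:-2=-1→(2,0,0,0)
ply 3, O at (1,2,0,0) | h0:-1=-1→(0,2,0,0); h1:-1=+1→(1,1,0,0)*; h1:-2=-1→(1,0,0,0)
ply 4, X at (1,1,0,0) | h0:-1=-1→(0,1,0,0)*; h1:-1=-1→(1,0,0,0)
ply 5, O at (0,1,0,0) | h1:-1=+1→(0,0,0,0)*
ply 6: (0,0,0,0) is terminal -1 (X); from (2,2,0,1) depth 7

value((2,2,0,1), O) = +1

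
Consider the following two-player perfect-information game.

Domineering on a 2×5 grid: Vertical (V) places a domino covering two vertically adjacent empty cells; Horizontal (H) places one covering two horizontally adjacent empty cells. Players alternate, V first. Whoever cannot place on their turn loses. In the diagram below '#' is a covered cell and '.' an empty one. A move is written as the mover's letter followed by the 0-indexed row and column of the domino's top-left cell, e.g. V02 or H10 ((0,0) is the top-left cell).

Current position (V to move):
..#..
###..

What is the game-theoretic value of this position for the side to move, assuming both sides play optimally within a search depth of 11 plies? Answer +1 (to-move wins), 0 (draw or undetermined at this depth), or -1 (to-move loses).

[..#../###..] V move#1: V03:+1/..##./####.*, V04:+1/..#.#/###.#
[..##./####.] H move#2: H00:-1/####./####.*
[####./####.] V move#3: V04:+1/#####/#####*
[#####/#####] end (terminal -1, H#4); searched ..#../###.. to 11

value(..#../###.., V) = +1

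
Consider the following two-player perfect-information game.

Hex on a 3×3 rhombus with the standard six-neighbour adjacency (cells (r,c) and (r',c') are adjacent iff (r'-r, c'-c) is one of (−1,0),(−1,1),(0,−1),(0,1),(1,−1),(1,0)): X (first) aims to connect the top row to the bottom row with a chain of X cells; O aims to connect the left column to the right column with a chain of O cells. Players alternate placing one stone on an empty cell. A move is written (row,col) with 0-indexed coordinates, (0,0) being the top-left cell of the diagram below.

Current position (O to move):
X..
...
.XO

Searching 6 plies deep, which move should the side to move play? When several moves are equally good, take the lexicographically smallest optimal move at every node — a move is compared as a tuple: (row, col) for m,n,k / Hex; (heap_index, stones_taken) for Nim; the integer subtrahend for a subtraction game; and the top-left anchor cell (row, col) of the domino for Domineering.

ply 1, O at X../.../.XO | (0,1)=-1→XO./.../.XO; (0,2)=-1→X.O/.../.XO; (1,0)=-1→X../O../.XO; (1,1)=+1→X../.O./.XO*; (1,2)=-1→X../..O/.XO; (2,0)=-1→X../.../OXO
ply 2, X at X../.O./.XO | (0,1)=-1→XX./.O./.XO*; (0,2)=-1→X.X/.O./.XO; (1,0)=-1→X../XO./.XO; (1,2)=-1→X../.OX/.XO; (2,0)=-1→X../.O./XXO
ply 3, O at XX./.O./.XO | (0,2)=+1→XXO/.O./.XO*; (1,0)=+1→XX./OO./.XO; (1,2)=+1→XX./.OO/.XO; (2,0)=+1→XX./.O./OXO
ply 4, X at XXO/.O./.XO | (1,0)=-1→XXO/XO./.XO*; (1,2)=-1→XXO/.OX/.XO; (2,0)=-1→XXO/.O./XXO
ply 5, O at XXO/XO./.XO | (1,2)=-1→XXO/XOO/.XO; (2,0)=+1→XXO/XO./OXO*
ply 6: XXO/XO./OXO is terminal -1 (X); from X../.../.XO depth 6

O's best at [X../.../.XO]: (1,1)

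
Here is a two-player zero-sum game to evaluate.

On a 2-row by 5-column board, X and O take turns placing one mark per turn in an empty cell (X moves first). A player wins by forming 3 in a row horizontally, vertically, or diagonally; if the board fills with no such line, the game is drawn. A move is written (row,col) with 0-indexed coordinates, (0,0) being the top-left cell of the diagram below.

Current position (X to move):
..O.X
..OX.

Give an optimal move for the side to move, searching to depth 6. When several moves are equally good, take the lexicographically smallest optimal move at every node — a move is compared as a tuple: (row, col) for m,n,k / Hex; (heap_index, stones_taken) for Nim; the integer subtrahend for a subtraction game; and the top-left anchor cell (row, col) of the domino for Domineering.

[..O.X/..OX.] X move#1: (0,0):+0/X.O.X/..OX.*, (0,1):+0/.XO.X/..OX., (0,3):+0/..OXX/..OX., (1,0):-1/..O.X/X.OX., (1,1):-1/..O.X/.XOX., (1,4):-1/..O.X/..OXX
[X.O.X/..OX.] O move#2: (0,1):+0/XOO.X/..OX.*, (0,3):+0/X.OOX/..OX., (1,0):+0/X.O.X/O.OX., (1,1):+0/X.O.X/.OOX., (1,4):+0/X.O.X/..OXO
[XOO.X/..OX.] X move#3: (0,3):+0/XOOXX/..OX.*, (1,0):-1/XOO.X/X.OX., (1,1):-1/XOO.X/.XOX., (1,4):-1/XOO.X/..OXX
[XOOXX/..OX.] O move#4: (1,0):+0/XOOXX/O.OX.*, (1,1):+0/XOOXX/.OOX., (1,4):+0/XOOXX/..OXO
[XOOXX/O.OX.] X move#5: (1,1):+0/XOOXX/OXOX.*, (1,4):-1/XOOXX/O.OXX
[XOOXX/OXOX.] O move#6: (1,4):+0/XOOXX/OXOXO*
[XOOXX/OXOXO] end (terminal +0, X#7); searched ..O.X/..OX. to 6

X's best at [..O.X/..OX.]: (0,0)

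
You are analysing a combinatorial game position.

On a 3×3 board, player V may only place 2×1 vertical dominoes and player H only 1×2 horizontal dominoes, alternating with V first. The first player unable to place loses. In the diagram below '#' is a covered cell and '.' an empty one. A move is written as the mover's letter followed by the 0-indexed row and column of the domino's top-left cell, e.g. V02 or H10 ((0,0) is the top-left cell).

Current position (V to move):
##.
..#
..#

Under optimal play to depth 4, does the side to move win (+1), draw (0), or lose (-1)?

[##./..#/..#] V move#1: V10:+1/##./#.#/#.#*, V11:+1/##./.##/.##
[##./#.#/#.#] end (terminal -1, H#2); searched ##./..#/..# to 4

value(##./..#/..#, V) = +1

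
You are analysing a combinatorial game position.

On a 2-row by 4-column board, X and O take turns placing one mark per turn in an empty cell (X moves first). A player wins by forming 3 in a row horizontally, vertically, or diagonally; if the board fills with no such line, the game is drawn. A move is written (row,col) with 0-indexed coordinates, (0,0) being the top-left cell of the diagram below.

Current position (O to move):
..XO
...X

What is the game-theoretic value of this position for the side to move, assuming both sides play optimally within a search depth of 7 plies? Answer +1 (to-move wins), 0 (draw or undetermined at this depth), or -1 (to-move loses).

[..XO/...X] O move#1: (0,0):+0/O.XO/...X*, (0,1):+0/.OXO/...X, (1,0):+0/..XO/O..X, (1,1):+0/..XO/.O.X, (1,2):+0/..XO/..OX
[O.XO/...X] X move#2: (0,1):+0/OXXO/...X*, (1,0):+0/O.XO/X..X, (1,1):+0/O.XO/.X.X, (1,2):+0/O.XO/..XX
[OXXO/...X] O move#3: (1,0):+0/OXXO/O..X*, (1,1):+0/OXXO/.O.X, (1,2):+0/OXXO/..OX
[OXXO/O..X] X move#4: (1,1):+0/OXXO/OX.X*, (1,2):+0/OXXO/O.XX
[OXXO/OX.X] O move#5: (1,2):+0/OXXO/OXOX*
[OXXO/OXOX] end (terminal +0, X#6); searched ..XO/...X to 7

value(..XO/...X, O) = 0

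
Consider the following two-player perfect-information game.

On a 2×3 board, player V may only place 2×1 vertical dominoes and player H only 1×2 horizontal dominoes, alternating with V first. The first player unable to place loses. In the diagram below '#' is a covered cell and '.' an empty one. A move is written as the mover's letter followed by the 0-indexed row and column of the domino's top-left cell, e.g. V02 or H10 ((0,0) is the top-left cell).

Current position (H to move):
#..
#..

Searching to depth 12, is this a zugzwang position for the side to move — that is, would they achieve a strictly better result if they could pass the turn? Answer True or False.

zugzwang(#../#.., H) = False

ply 1, H at #../#.. | H01=+1→###/#..*; H11=+1→#../###
ply 2: ###/#.. is terminal -1 (V); from #../#.. depth 12
if H skipped the turn, V would face:
~ ply 1, V at #../#.. | V01=+1→##./##.*; V02=+1→#.#/#.#
~ ply 2: ##./##. is terminal -1 (H); from #../#.. depth 12
compare (H): move=+1 vs pass=-1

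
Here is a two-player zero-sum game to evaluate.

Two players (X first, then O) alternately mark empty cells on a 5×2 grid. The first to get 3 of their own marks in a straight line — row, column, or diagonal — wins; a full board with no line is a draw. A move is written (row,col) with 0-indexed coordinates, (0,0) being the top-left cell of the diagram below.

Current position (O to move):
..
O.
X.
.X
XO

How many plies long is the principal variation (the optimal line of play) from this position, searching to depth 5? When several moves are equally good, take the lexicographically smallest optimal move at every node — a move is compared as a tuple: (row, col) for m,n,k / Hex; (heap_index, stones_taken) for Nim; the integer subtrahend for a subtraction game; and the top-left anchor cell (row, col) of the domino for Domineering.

PV length from [../O./X./.X/XO]: 5 plies

ply 1, O at ../O./X./.X/XO | (0,0)=-1→O./O./X./.X/XO; (0,1)=-1→.O/O./X./.X/XO; (1,1)=-1→../OO/X./.X/XO; (2,1)=-1→../O./XO/.X/XO; (3,0)=+0→../O./X./OX/XO*
ply 2, X at ../O./X./OX/XO | (0,0)=+0→X./O./X./OX/XO*; (0,1)=+0→.X/O./X./OX/XO; (1,1)=+0→../OX/X./OX/XO; (2,1)=+0→../O./XX/OX/XO
ply 3, O at X./O./X./OX/XO | (0,1)=+0→XO/O./X./OX/XO*; (1,1)=+0→X./OO/X./OX/XO; (2,1)=+0→X./O./XO/OX/XO
ply 4, X at XO/O./X./OX/XO | (1,1)=+0→XO/OX/X./OX/XO*; (2,1)=+0→XO/O./XX/OX/XO
ply 5, O at XO/OX/X./OX/XO | (2,1)=+0→XO/OX/XO/OX/XO*
ply 6: XO/OX/XO/OX/XO is terminal +0 (X); from ../O./X./.X/XO depth 5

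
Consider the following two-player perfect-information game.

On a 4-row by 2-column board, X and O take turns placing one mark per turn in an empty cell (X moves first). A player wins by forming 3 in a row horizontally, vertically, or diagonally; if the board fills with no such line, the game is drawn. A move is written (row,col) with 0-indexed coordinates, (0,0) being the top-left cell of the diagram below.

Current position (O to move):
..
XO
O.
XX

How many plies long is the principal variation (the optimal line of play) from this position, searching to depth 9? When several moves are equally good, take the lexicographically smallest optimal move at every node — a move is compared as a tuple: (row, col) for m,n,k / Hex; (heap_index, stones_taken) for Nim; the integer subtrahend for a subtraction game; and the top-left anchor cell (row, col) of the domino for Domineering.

PV length from [../XO/O./XX]: 3 plies

ply 1, O at ../XO/O./XX | (0,0)=+0→O./XO/O./XX*; (0,1)=+0→.O/XO/O./XX; (2,1)=+0→../XO/OO/XX
ply 2, X at O./XO/O./XX | (0,1)=+0→OX/XO/O./XX*; (2,1)=+0→O./XO/OX/XX
ply 3, O at OX/XO/O./XX | (2,1)=+0→OX/XO/OO/XX*
ply 4: OX/XO/OO/XX is terminal +0 (X); from ../XO/O./XX depth 9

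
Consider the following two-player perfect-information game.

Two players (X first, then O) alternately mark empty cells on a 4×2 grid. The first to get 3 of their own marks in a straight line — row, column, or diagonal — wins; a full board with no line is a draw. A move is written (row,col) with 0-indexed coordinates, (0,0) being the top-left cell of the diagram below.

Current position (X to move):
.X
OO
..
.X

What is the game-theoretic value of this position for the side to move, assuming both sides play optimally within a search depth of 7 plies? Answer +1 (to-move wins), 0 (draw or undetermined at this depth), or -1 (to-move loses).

ply 1, X at .X/OO/../.X | (0,0)=+0→XX/OO/../.X*; (2,0)=+0→.X/OO/X./.X; (2,1)=-1→.X/OO/.X/.X; (3,0)=+0→.X/OO/../XX
ply 2, O at XX/OO/../.X | (2,0)=+0→XX/OO/O./.X*; (2,1)=+0→XX/OO/.O/.X; (3,0)=+0→XX/OO/../OX
ply 3, X at XX/OO/O./.X | (2,1)=-1→XX/OO/OX/.X; (3,0)=+0→XX/OO/O./XX*
ply 4, O at XX/OO/O./XX | (2,1)=+0→XX/OO/OO/XX*
ply 5: XX/OO/OO/XX is terminal +0 (X); from .X/OO/../.X depth 7

value(.X/OO/../.X, X) = 0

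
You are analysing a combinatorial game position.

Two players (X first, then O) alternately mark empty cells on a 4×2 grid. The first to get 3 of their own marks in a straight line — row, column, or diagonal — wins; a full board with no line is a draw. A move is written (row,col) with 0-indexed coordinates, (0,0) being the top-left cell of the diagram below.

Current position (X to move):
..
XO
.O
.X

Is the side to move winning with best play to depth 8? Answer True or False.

p1 X@[../XO/.O/.X]: (0,0)[X./XO/.O/.X]-1 (0,1)[.X/XO/.O/.X]+0* (2,0)[../XO/XO/.X]-1 (3,0)[../XO/.O/XX]-1
p2 O@[.X/XO/.O/.X]: (0,0)[OX/XO/.O/.X]+0* (2,0)[.X/XO/OO/.X]+0 (3,0)[.X/XO/.O/OX]+0
p3 X@[OX/XO/.O/.X]: (2,0)[OX/XO/XO/.X]+0* (3,0)[OX/XO/.O/XX]+0
p4 O@[OX/XO/XO/.X]: (3,0)[OX/XO/XO/OX]+0*
p5 X@[OX/XO/XO/OX] terminal +0; root [../XO/.O/.X] d8

X winning at [../XO/.O/.X]: False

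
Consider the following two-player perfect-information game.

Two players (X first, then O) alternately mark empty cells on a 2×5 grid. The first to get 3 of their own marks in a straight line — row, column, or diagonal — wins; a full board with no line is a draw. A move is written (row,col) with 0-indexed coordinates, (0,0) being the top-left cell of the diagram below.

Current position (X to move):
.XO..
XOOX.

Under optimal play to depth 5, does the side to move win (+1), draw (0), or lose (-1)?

value(.XO../XOOX., X) = 0

ply 1, X at .XO../XOOX. | (0,0)=+0→XXO../XOOX.*; (0,3)=+0→.XOX./XOOX.; (0,4)=+0→.XO.X/XOOX.; (1,4)=+0→.XO../XOOXX
ply 2, O at XXO../XOOX. | (0,3)=+0→XXOO./XOOX.*; (0,4)=+0→XXO.O/XOOX.; (1,4)=+0→XXO../XOOXO
ply 3, X at XXOO./XOOX. | (0,4)=+0→XXOOX/XOOX.*; (1,4)=-1→XXOO./XOOXX
ply 4, O at XXOOX/XOOX. | (1,4)=+0→XXOOX/XOOXO*
ply 5: XXOOX/XOOXO is terminal +0 (X); from .XO../XOOX. depth 5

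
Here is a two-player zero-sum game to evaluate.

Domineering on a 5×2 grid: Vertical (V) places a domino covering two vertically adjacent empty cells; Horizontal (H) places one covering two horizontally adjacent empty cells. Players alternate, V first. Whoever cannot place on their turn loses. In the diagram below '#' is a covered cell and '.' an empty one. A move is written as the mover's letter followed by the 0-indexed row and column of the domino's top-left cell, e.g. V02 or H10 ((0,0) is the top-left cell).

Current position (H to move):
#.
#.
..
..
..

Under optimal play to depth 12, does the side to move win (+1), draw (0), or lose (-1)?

ply 1, H at #./#./../../.. | H20=-1→#./#./##/../..; H30=+1→#./#./../##/..*; H40=-1→#./#./../../##
ply 2, V at #./#./../##/.. | V01=-1→##/##/../##/..*; V11=-1→#./##/.#/##/..
ply 3, H at ##/##/../##/.. | H20=+1→##/##/##/##/..*; H40=+1→##/##/../##/##
ply 4: ##/##/##/##/.. is terminal -1 (V); from #./#./../../.. depth 12

value(#./#./../../.., H) = +1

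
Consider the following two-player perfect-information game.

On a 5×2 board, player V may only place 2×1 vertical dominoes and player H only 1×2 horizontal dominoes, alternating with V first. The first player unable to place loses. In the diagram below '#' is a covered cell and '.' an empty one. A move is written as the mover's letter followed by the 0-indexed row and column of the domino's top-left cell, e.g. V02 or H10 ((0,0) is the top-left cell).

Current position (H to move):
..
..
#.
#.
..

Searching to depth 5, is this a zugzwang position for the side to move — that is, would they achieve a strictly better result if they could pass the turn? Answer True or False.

zugzwang(../../#./#./.., H) = False

p1 H@[../../#./#./..]: H00[##/../#./#./..]+1* H10[../##/#./#./..]+1 H40[../../#./#./##]-1
p2 V@[##/../#./#./..]: V11[##/.#/##/#./..]-1* V21[##/../##/##/..]-1 V31[##/../#./##/.#]-1
p3 H@[##/.#/##/#./..]: H40[##/.#/##/#./##]+1*
p4 V@[##/.#/##/#./##] terminal -1; root [../../#./#./..] d5
pass branch (V moves first from the same position):
  | p1 V@[../../#./#./..]: V00[#./#./#./#./..]+1* V01[.#/.#/#./#./..]+1 V11[../.#/##/#./..]+1 V21[../../##/##/..]-1 V31[../../#./##/.#]-1
  | p2 H@[#./#./#./#./..]: H40[#./#./#./#./##]-1*
  | p3 V@[#./#./#./#./##]: V01[##/##/#./#./##]+1* V11[#./##/##/#./##]+1 V21[#./#./##/##/##]+1
  | p4 H@[##/##/#./#./##] terminal -1; root [../../#./#./..] d5
H moving scores +1; H passing scores -1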